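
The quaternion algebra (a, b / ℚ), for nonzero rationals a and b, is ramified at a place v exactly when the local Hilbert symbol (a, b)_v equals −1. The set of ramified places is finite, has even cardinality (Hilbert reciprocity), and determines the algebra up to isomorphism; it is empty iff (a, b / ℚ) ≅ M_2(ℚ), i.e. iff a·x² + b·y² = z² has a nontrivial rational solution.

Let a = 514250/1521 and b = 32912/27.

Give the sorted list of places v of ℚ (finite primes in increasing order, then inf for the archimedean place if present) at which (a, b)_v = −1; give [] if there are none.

[2, 3]

(a, b) ≡ (170, 51) mod (ℚ^×)²; places V = {2, 3, 5, 11, 13, 17, ∞}.
(a,b)_2: α=1, β=4; u≡5, v≡3 (mod 8); ε(u)ε(v)=0·1, αω(v)=1·1, βω(u)=4·1; sum ≡ 1  ⇒  -1.
(a,b)_3: α=-2, u≡2; β=-3, v≡2 (mod 3); (2|3)=-1, (2|3)=-1; sign (−1)^0·-1^-3·-1^-2 = -1.
(a,b)_13: α=-2, u≡1; β=0, v≡9 (mod 13); (1|13)=+1, (9|13)=+1; sign (−1)^0·+1^0·+1^-2 = +1.
(a,b)_5: α=3, u≡4; β=0, v≡1 (mod 5); (4|5)=+1, (1|5)=+1; sign (−1)^0·+1^0·+1^3 = +1.
(a,b)_∞: sgn(170)=+, sgn(51)=+, so +1.
(a,b)_11: α=2, u≡5; β=2, v≡6 (mod 11); (5|11)=+1, (6|11)=-1; sign (−1)^0·+1^2·-1^2 = +1.
(a,b)_17: α=1, u≡3; β=1, v≡10 (mod 17); (3|17)=-1, (10|17)=-1; sign (−1)^0·-1^1·-1^1 = +1.
(170, 51 / ℚ) ramifies at {2, 3}: a division algebra.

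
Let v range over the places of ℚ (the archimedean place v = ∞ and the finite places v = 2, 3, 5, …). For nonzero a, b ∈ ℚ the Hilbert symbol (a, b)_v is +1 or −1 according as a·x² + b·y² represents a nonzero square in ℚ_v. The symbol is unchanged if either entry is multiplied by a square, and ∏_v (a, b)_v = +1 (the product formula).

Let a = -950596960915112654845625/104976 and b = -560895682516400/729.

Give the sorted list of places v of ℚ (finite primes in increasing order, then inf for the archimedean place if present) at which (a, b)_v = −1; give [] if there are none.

[7, 19, 41, inf]

Mod squares: a ≡ -3857, b ≡ -779. Check v ∈ {∞, 2, 3, 5, 7, 11, 19, 29, 41}.
v=2: v_2(a)=-4, v_2(b)=4; units ≡ 7, 5 (mod 8); ε·ε+αω+βω = 1·0+-4·1+4·0 ≡ 0  ⇒  (a,b)_2 = +1.
v=29: a=29^3·(≡11), b=29^2·(≡1) mod 29; (11|29)=-1, (1|29)=+1; (−1)^{3·2·14}·(-1)^2·(+1)^3 = +1.
v=∞: -3857 < 0 and -779 < 0  ⇒  (a,b)_∞ = -1.
v=41: a=41^2·(≡28), b=41^1·(≡11) mod 41; (28|41)=-1, (11|41)=-1; (−1)^{2·1·20}·(-1)^1·(-1)^2 = -1.
v=11: a=11^2·(≡4), b=11^2·(≡6) mod 11; (4|11)=+1, (6|11)=-1; (−1)^{2·2·5}·(+1)^2·(-1)^2 = +1.
v=7: a=7^3·(≡2), b=7^2·(≡5) mod 7; (2|7)=+1, (5|7)=-1; (−1)^{3·2·3}·(+1)^2·(-1)^3 = -1.
v=5: a=5^4·(≡2), b=5^2·(≡1) mod 5; (2|5)=-1, (1|5)=+1; (−1)^{4·2·2}·(-1)^2·(+1)^4 = +1.
v=19: a=19^7·(≡11), b=19^3·(≡6) mod 19; (11|19)=+1, (6|19)=+1; (−1)^{7·3·9}·(+1)^3·(+1)^7 = -1.
v=3: a=3^-8·(≡1), b=3^-6·(≡1) mod 3; (1|3)=+1, (1|3)=+1; (−1)^{-8·-6·1}·(+1)^-6·(+1)^-8 = +1.
(-3857, -779 / ℚ) ramifies at {7, 19, 41, ∞}: a division algebra.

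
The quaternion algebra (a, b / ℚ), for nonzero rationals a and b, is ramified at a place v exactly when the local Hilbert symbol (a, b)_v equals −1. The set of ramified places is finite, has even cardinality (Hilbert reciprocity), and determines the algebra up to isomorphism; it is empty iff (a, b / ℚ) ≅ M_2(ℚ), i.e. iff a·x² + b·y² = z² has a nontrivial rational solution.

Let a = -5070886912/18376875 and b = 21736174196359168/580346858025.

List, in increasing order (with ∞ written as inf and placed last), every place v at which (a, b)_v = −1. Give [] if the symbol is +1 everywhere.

[2, 7, 13, 23]

(a, b) ≡ (-1794, 7) mod (ℚ^×)²; places V = {2, 3, 5, 7, 11, 13, 19, 23, ∞}.
(a,b)_7: α=2, u≡6; β=3, v≡2 (mod 7); (6|7)=-1, (2|7)=+1; sign (−1)^0·-1^3·+1^2 = -1.
(a,b)_5: α=-4, u≡1; β=-2, v≡3 (mod 5); (1|5)=+1, (3|5)=-1; sign (−1)^0·+1^-2·-1^-4 = +1.
(a,b)_3: α=-5, u≡2; β=-12, v≡1 (mod 3); (2|3)=-1, (1|3)=+1; sign (−1)^0·-1^-12·+1^-5 = +1.
(a,b)_23: α=1, u≡22; β=2, v≡10 (mod 23); (22|23)=-1, (10|23)=-1; sign (−1)^0·-1^2·-1^1 = -1.
(a,b)_13: α=3, u≡8; β=4, v≡5 (mod 13); (8|13)=-1, (5|13)=-1; sign (−1)^0·-1^4·-1^3 = -1.
(a,b)_∞: sgn(-1794)=−, sgn(7)=+, so +1.
(a,b)_19: α=0, u≡16; β=-2, v≡6 (mod 19); (16|19)=+1, (6|19)=+1; sign (−1)^0·+1^-2·+1^0 = +1.
(a,b)_2: α=11, β=22; u≡7, v≡7 (mod 8); ε(u)ε(v)=1·1, αω(v)=11·0, βω(u)=22·0; sum ≡ 1  ⇒  -1.
(a,b)_11: α=-2, u≡7; β=-2, v≡7 (mod 11); (7|11)=-1, (7|11)=-1; sign (−1)^0·-1^-2·-1^-2 = +1.
|Ram(-1794, 7)| = 4, even; anisotropic at {2, 7, 13, 23}.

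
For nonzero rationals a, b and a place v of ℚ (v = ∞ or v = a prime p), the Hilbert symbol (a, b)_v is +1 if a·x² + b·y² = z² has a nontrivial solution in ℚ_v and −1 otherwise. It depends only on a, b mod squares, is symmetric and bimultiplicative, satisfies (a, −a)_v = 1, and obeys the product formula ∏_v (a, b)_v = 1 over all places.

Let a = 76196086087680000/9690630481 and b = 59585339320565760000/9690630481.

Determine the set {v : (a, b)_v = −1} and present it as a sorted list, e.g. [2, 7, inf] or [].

(a, b) ≡ (2, 391) mod (ℚ^×)²; places V = {2, 3, 5, 7, 13, 17, 23, 41, ∞}.
(a,b)_7: α=-8, u≡1; β=-8, v≡5 (mod 7); (1|7)=+1, (5|7)=-1; sign (−1)^0·+1^-8·-1^-8 = +1.
(a,b)_23: α=2, u≡8; β=3, v≡19 (mod 23); (8|23)=+1, (19|23)=-1; sign (−1)^0·+1^3·-1^2 = +1.
(a,b)_13: α=2, u≡5; β=2, v≡10 (mod 13); (5|13)=-1, (10|13)=+1; sign (−1)^0·-1^2·+1^2 = +1.
(a,b)_2: α=19, β=20; u≡1, v≡7 (mod 8); ε(u)ε(v)=0·1, αω(v)=19·0, βω(u)=20·0; sum ≡ 0  ⇒  +1.
(a,b)_5: α=4, u≡3; β=4, v≡1 (mod 5); (3|5)=-1, (1|5)=+1; sign (−1)^0·-1^4·+1^4 = +1.
(a,b)_17: α=2, u≡16; β=3, v≡5 (mod 17); (16|17)=+1, (5|17)=-1; sign (−1)^0·+1^3·-1^2 = +1.
(a,b)_41: α=-2, u≡40; β=-2, v≡38 (mod 41); (40|41)=+1, (38|41)=-1; sign (−1)^0·+1^-2·-1^-2 = +1.
(a,b)_3: α=2, u≡2; β=2, v≡1 (mod 3); (2|3)=-1, (1|3)=+1; sign (−1)^0·-1^2·+1^2 = +1.
(a,b)_∞: sgn(2)=+, sgn(391)=+, so +1.
Every local symbol is +1, so the conic 2·x² + 391·y² = z² has ℚ_v-points for all v and hence a ℚ-point; (a, b / ℚ) ≅ M_2(ℚ).

[]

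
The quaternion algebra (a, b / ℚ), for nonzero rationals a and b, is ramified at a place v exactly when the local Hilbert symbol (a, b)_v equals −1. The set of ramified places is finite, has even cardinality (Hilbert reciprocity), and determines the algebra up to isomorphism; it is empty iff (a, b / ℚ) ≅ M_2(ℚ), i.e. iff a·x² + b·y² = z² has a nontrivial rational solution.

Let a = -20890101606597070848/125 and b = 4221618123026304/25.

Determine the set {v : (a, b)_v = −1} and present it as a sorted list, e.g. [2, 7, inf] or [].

(a, b) ≡ (-1365, 286) mod (ℚ^×)²; places V = {2, 3, 5, 7, 11, 13, ∞}.
(a,b)_11: α=4, u≡10; β=5, v≡4 (mod 11); (10|11)=-1, (4|11)=+1; sign (−1)^0·-1^5·+1^4 = -1.
(a,b)_5: α=-3, u≡2; β=-2, v≡4 (mod 5); (2|5)=-1, (4|5)=+1; sign (−1)^0·-1^-2·+1^-3 = +1.
(a,b)_13: α=1, u≡12; β=1, v≡3 (mod 13); (12|13)=+1, (3|13)=+1; sign (−1)^0·+1^1·+1^1 = +1.
(a,b)_2: α=12, β=7; u≡3, v≡7 (mod 8); ε(u)ε(v)=1·1, αω(v)=12·0, βω(u)=7·1; sum ≡ 0  ⇒  +1.
(a,b)_∞: sgn(-1365)=−, sgn(286)=+, so +1.
(a,b)_7: α=5, u≡2; β=4, v≡5 (mod 7); (2|7)=+1, (5|7)=-1; sign (−1)^0·+1^4·-1^5 = -1.
(a,b)_3: α=13, u≡1; β=8, v≡1 (mod 3); (1|3)=+1, (1|3)=+1; sign (−1)^0·+1^8·+1^13 = +1.
Ram(-1365, 286) = {7, 11}; no ℚ_7-point on the conic.

[7, 11]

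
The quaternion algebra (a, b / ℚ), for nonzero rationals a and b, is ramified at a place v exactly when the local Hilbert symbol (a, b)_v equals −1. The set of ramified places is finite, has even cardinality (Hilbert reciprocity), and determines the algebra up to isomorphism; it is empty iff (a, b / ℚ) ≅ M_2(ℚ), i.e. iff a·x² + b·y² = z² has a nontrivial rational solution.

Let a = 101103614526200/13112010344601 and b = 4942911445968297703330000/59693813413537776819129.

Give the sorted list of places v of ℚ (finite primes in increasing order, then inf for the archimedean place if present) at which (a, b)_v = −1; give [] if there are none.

[2, 11, 31, 47]

Mod squares: a ≡ 62, b ≡ 517. Check v ∈ {∞, 2, 3, 5, 7, 11, 13, 17, 19, 23, 31, 47}.
v=3: a=3^-6·(≡2), b=3^-14·(≡1) mod 3; (2|3)=-1, (1|3)=+1; (−1)^{-6·-14·1}·(-1)^-14·(+1)^-6 = +1.
v=11: a=11^2·(≡8), b=11^3·(≡5) mod 11; (8|11)=-1, (5|11)=+1; (−1)^{2·3·5}·(-1)^3·(+1)^2 = -1.
v=19: a=19^2·(≡5), b=19^4·(≡1) mod 19; (5|19)=+1, (1|19)=+1; (−1)^{2·4·9}·(+1)^4·(+1)^2 = +1.
v=5: a=5^2·(≡3), b=5^4·(≡2) mod 5; (3|5)=-1, (2|5)=-1; (−1)^{2·4·2}·(-1)^4·(-1)^2 = +1.
v=47: a=47^2·(≡41), b=47^3·(≡15) mod 47; (41|47)=-1, (15|47)=-1; (−1)^{2·3·23}·(-1)^3·(-1)^2 = -1.
v=∞: 62 > 0 and 517 > 0  ⇒  (a,b)_∞ = +1.
v=31: a=31^1·(≡4), b=31^2·(≡17) mod 31; (4|31)=+1, (17|31)=-1; (−1)^{1·2·15}·(+1)^2·(-1)^1 = -1.
v=17: a=17^-2·(≡3), b=17^-4·(≡12) mod 17; (3|17)=-1, (12|17)=-1; (−1)^{-2·-4·8}·(-1)^-4·(-1)^-2 = +1.
v=7: a=7^-6·(≡6), b=7^-10·(≡3) mod 7; (6|7)=-1, (3|7)=-1; (−1)^{-6·-10·3}·(-1)^-10·(-1)^-6 = +1.
v=13: a=13^2·(≡12), b=13^4·(≡10) mod 13; (12|13)=+1, (10|13)=+1; (−1)^{2·4·6}·(+1)^4·(+1)^2 = +1.
v=2: v_2(a)=3, v_2(b)=4; units ≡ 7, 5 (mod 8); ε·ε+αω+βω = 1·0+3·1+4·0 ≡ 1  ⇒  (a,b)_2 = -1.
v=23: a=23^-2·(≡12), b=23^-2·(≡22) mod 23; (12|23)=+1, (22|23)=-1; (−1)^{-2·-2·11}·(+1)^-2·(-1)^-2 = +1.
(62, 517 / ℚ) ramifies at {2, 11, 31, 47}: a division algebra.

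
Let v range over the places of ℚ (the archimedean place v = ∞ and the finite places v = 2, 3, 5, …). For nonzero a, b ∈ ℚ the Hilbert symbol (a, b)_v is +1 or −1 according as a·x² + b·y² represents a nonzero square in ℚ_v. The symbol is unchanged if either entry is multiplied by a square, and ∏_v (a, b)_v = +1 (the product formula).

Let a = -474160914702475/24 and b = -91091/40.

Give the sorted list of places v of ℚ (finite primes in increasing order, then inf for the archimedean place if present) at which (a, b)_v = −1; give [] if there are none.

Mod squares: a ≡ -546, b ≡ -110. Check v ∈ {∞, 2, 3, 5, 7, 11, 13}.
v=13: a=13^1·(≡3), b=13^2·(≡7) mod 13; (3|13)=+1, (7|13)=-1; (−1)^{1·2·6}·(+1)^2·(-1)^1 = -1.
v=∞: -546 < 0 and -110 < 0  ⇒  (a,b)_∞ = -1.
v=11: a=11^6·(≡4), b=11^1·(≡5) mod 11; (4|11)=+1, (5|11)=+1; (−1)^{6·1·5}·(+1)^1·(+1)^6 = +1.
v=2: v_2(a)=-3, v_2(b)=-3; units ≡ 7, 1 (mod 8); ε·ε+αω+βω = 1·0+-3·0+-3·0 ≡ 0  ⇒  (a,b)_2 = +1.
v=5: a=5^2·(≡4), b=5^-1·(≡3) mod 5; (4|5)=+1, (3|5)=-1; (−1)^{2·-1·2}·(+1)^-1·(-1)^2 = +1.
v=3: a=3^-1·(≡1), b=3^0·(≡1) mod 3; (1|3)=+1, (1|3)=+1; (−1)^{-1·0·1}·(+1)^0·(+1)^-1 = +1.
v=7: a=7^7·(≡6), b=7^2·(≡2) mod 7; (6|7)=-1, (2|7)=+1; (−1)^{7·2·3}·(-1)^2·(+1)^7 = +1.
|Ram(-546, -110)| = 2, even; anisotropic at {13, ∞}.

[13, inf]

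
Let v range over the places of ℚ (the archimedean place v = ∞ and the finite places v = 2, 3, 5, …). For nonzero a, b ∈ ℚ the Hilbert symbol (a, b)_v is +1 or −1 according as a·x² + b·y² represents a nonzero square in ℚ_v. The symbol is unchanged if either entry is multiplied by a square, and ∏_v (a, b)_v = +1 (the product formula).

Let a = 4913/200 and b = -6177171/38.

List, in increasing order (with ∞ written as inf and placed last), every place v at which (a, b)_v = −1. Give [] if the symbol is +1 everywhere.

(a, b) ≡ (34, -1939938) mod (ℚ^×)²; places V = {2, 3, 5, 7, 11, 13, 17, 19, ∞}.
(a,b)_13: α=0, u≡5; β=1, v≡4 (mod 13); (5|13)=-1, (4|13)=+1; sign (−1)^0·-1^1·+1^0 = -1.
(a,b)_17: α=3, u≡4; β=1, v≡3 (mod 17); (4|17)=+1, (3|17)=-1; sign (−1)^0·+1^1·-1^3 = -1.
(a,b)_3: α=0, u≡1; β=1, v≡1 (mod 3); (1|3)=+1, (1|3)=+1; sign (−1)^0·+1^1·+1^0 = +1.
(a,b)_7: α=0, u≡5; β=1, v≡3 (mod 7); (5|7)=-1, (3|7)=-1; sign (−1)^0·-1^1·-1^0 = -1.
(a,b)_11: α=0, u≡9; β=3, v≡9 (mod 11); (9|11)=+1, (9|11)=+1; sign (−1)^0·+1^3·+1^0 = +1.
(a,b)_∞: sgn(34)=+, sgn(-1939938)=−, so +1.
(a,b)_5: α=-2, u≡1; β=0, v≡3 (mod 5); (1|5)=+1, (3|5)=-1; sign (−1)^0·+1^0·-1^-2 = +1.
(a,b)_19: α=0, u≡3; β=-1, v≡7 (mod 19); (3|19)=-1, (7|19)=+1; sign (−1)^0·-1^-1·+1^0 = -1.
(a,b)_2: α=-3, β=-1; u≡1, v≡7 (mod 8); ε(u)ε(v)=0·1, αω(v)=-3·0, βω(u)=-1·0; sum ≡ 0  ⇒  +1.
Ram(34, -1939938) = {7, 13, 17, 19}; no ℚ_7-point on the conic.

[7, 13, 17, 19]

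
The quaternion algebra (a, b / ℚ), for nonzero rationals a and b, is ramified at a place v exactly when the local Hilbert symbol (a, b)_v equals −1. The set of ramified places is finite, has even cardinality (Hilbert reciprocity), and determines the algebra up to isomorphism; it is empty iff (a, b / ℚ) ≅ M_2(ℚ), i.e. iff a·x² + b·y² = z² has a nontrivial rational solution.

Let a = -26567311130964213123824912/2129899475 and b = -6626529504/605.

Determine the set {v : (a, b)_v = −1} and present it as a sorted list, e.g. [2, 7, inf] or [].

[2, 5, 11, inf]

(a, b) ≡ (-187, -70) mod (ℚ^×)²; places V = {2, 3, 5, 7, 11, 17, 23, 37, 47, ∞}.
(a,b)_∞: sgn(-187)=−, sgn(-70)=−, so -1.
(a,b)_2: α=4, β=5; u≡5, v≡5 (mod 8); ε(u)ε(v)=0·0, αω(v)=4·1, βω(u)=5·1; sum ≡ 1  ⇒  -1.
(a,b)_23: α=-2, u≡15; β=0, v≡15 (mod 23); (15|23)=-1, (15|23)=-1; sign (−1)^0·-1^0·-1^-2 = +1.
(a,b)_5: α=-2, u≡2; β=-1, v≡1 (mod 5); (2|5)=-1, (1|5)=+1; sign (−1)^0·-1^-1·+1^-2 = -1.
(a,b)_7: α=10, u≡1; β=5, v≡1 (mod 7); (1|7)=+1, (1|7)=+1; sign (−1)^0·+1^5·+1^10 = +1.
(a,b)_37: α=4, u≡35; β=2, v≡34 (mod 37); (35|37)=-1, (34|37)=+1; sign (−1)^0·-1^2·+1^4 = +1.
(a,b)_3: α=0, u≡2; β=2, v≡2 (mod 3); (2|3)=-1, (2|3)=-1; sign (−1)^0·-1^2·-1^0 = +1.
(a,b)_17: α=5, u≡6; β=0, v≡15 (mod 17); (6|17)=-1, (15|17)=+1; sign (−1)^0·-1^0·+1^5 = +1.
(a,b)_47: α=2, u≡2; β=0, v≡27 (mod 47); (2|47)=+1, (27|47)=+1; sign (−1)^0·+1^0·+1^2 = +1.
(a,b)_11: α=-5, u≡1; β=-2, v≡2 (mod 11); (1|11)=+1, (2|11)=-1; sign (−1)^0·+1^-2·-1^-5 = -1.
(-187, -70 / ℚ) ramifies at {2, 5, 11, ∞}: a division algebra.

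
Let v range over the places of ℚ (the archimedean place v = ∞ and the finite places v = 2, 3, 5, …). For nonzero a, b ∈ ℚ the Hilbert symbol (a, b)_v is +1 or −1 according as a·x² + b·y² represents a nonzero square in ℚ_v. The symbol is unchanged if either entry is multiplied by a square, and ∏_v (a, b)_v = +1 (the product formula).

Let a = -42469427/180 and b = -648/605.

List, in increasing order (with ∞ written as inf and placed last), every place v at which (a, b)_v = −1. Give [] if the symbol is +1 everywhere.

Mod squares: a ≡ -35815, b ≡ -10. Check v ∈ {∞, 2, 3, 5, 7, 11, 13, 19, 29}.
v=13: a=13^1·(≡9), b=13^0·(≡4) mod 13; (9|13)=+1, (4|13)=+1; (−1)^{1·0·6}·(+1)^0·(+1)^1 = +1.
v=5: a=5^-1·(≡3), b=5^-1·(≡2) mod 5; (3|5)=-1, (2|5)=-1; (−1)^{-1·-1·2}·(-1)^-1·(-1)^-1 = +1.
v=11: a=11^2·(≡3), b=11^-2·(≡9) mod 11; (3|11)=+1, (9|11)=+1; (−1)^{2·-2·5}·(+1)^-2·(+1)^2 = +1.
v=29: a=29^1·(≡11), b=29^0·(≡17) mod 29; (11|29)=-1, (17|29)=-1; (−1)^{1·0·14}·(-1)^0·(-1)^1 = -1.
v=∞: -35815 < 0 and -10 < 0  ⇒  (a,b)_∞ = -1.
v=19: a=19^1·(≡13), b=19^0·(≡7) mod 19; (13|19)=-1, (7|19)=+1; (−1)^{1·0·9}·(-1)^0·(+1)^1 = +1.
v=7: a=7^2·(≡2), b=7^0·(≡1) mod 7; (2|7)=+1, (1|7)=+1; (−1)^{2·0·3}·(+1)^0·(+1)^2 = +1.
v=2: v_2(a)=-2, v_2(b)=3; units ≡ 1, 3 (mod 8); ε·ε+αω+βω = 0·1+-2·1+3·0 ≡ 0  ⇒  (a,b)_2 = +1.
v=3: a=3^-2·(≡2), b=3^4·(≡2) mod 3; (2|3)=-1, (2|3)=-1; (−1)^{-2·4·1}·(-1)^4·(-1)^-2 = +1.
Ram(-35815, -10) = {29, ∞}; no ℚ_29-point on the conic.

[29, inf]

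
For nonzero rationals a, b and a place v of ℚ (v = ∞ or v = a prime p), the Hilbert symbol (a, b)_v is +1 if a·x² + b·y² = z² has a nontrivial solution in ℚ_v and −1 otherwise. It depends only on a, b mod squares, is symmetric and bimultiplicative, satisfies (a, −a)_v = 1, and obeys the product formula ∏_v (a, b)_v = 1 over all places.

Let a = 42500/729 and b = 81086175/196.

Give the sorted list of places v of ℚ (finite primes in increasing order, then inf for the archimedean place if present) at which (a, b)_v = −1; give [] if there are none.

[17, 29]

Mod squares: a ≡ 17, b ≡ 1247. Check v ∈ {∞, 2, 3, 5, 7, 17, 29, 43}.
v=29: a=29^0·(≡11), b=29^1·(≡15) mod 29; (11|29)=-1, (15|29)=-1; (−1)^{0·1·14}·(-1)^1·(-1)^0 = -1.
v=17: a=17^1·(≡8), b=17^2·(≡14) mod 17; (8|17)=+1, (14|17)=-1; (−1)^{1·2·8}·(+1)^2·(-1)^1 = -1.
v=43: a=43^0·(≡35), b=43^1·(≡27) mod 43; (35|43)=+1, (27|43)=-1; (−1)^{0·1·21}·(+1)^1·(-1)^0 = +1.
v=2: v_2(a)=2, v_2(b)=-2; units ≡ 1, 7 (mod 8); ε·ε+αω+βω = 0·1+2·0+-2·0 ≡ 0  ⇒  (a,b)_2 = +1.
v=3: a=3^-6·(≡2), b=3^2·(≡2) mod 3; (2|3)=-1, (2|3)=-1; (−1)^{-6·2·1}·(-1)^2·(-1)^-6 = +1.
v=∞: 17 > 0 and 1247 > 0  ⇒  (a,b)_∞ = +1.
v=5: a=5^4·(≡2), b=5^2·(≡2) mod 5; (2|5)=-1, (2|5)=-1; (−1)^{4·2·2}·(-1)^2·(-1)^4 = +1.
v=7: a=7^0·(≡3), b=7^-2·(≡4) mod 7; (3|7)=-1, (4|7)=+1; (−1)^{0·-2·3}·(-1)^-2·(+1)^0 = +1.
Ram(17, 1247) = {17, 29}; no ℚ_17-point on the conic.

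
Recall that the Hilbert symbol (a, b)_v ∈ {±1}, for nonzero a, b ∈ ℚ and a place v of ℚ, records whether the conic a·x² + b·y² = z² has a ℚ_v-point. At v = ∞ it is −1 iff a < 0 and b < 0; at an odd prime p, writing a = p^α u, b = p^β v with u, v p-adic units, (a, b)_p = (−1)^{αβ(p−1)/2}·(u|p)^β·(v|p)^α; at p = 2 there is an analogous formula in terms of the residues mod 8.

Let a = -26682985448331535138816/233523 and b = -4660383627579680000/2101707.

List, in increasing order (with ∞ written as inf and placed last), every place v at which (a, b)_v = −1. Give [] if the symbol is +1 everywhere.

[7, 17, 23, inf]

(a, b) ≡ (-106743, -231) mod (ℚ^×)²; places V = {2, 3, 5, 7, 11, 13, 17, 23, 31, ∞}.
(a,b)_5: α=0, u≡3; β=4, v≡1 (mod 5); (3|5)=-1, (1|5)=+1; sign (−1)^0·-1^4·+1^0 = +1.
(a,b)_17: α=3, u≡10; β=2, v≡11 (mod 17); (10|17)=-1, (11|17)=-1; sign (−1)^0·-1^2·-1^3 = -1.
(a,b)_2: α=14, β=8; u≡1, v≡1 (mod 8); ε(u)ε(v)=0·0, αω(v)=14·0, βω(u)=8·0; sum ≡ 0  ⇒  +1.
(a,b)_7: α=1, u≡1; β=1, v≡2 (mod 7); (1|7)=+1, (2|7)=+1; sign (−1)^1·+1^1·+1^1 = -1.
(a,b)_23: α=3, u≡15; β=2, v≡21 (mod 23); (15|23)=-1, (21|23)=-1; sign (−1)^0·-1^2·-1^3 = -1.
(a,b)_13: α=3, u≡7; β=2, v≡4 (mod 13); (7|13)=-1, (4|13)=+1; sign (−1)^0·-1^2·+1^3 = +1.
(a,b)_11: α=6, u≡5; β=5, v≡3 (mod 11); (5|11)=+1, (3|11)=+1; sign (−1)^0·+1^5·+1^6 = +1.
(a,b)_31: α=-2, u≡22; β=-2, v≡27 (mod 31); (22|31)=-1, (27|31)=-1; sign (−1)^0·-1^-2·-1^-2 = +1.
(a,b)_3: α=-5, u≡2; β=-7, v≡1 (mod 3); (2|3)=-1, (1|3)=+1; sign (−1)^1·-1^-7·+1^-5 = +1.
(a,b)_∞: sgn(-106743)=−, sgn(-231)=−, so -1.
|Ram(-106743, -231)| = 4, even; anisotropic at {7, 17, 23, ∞}.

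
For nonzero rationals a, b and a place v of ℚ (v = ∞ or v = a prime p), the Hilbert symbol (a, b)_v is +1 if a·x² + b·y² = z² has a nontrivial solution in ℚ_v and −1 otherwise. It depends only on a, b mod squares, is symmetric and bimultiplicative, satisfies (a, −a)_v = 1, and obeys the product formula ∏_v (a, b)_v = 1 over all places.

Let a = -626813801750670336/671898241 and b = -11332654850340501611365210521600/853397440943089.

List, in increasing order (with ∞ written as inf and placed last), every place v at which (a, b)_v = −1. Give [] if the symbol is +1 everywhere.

[17, 29, 37, inf]

(a, b) ≡ (-200651, -39) mod (ℚ^×)²; places V = {2, 3, 5, 7, 11, 13, 17, 19, 23, 29, 37, ∞}.
(a,b)_5: α=0, u≡4; β=2, v≡4 (mod 5); (4|5)=+1, (4|5)=+1; sign (−1)^0·+1^2·+1^0 = +1.
(a,b)_19: α=4, u≡10; β=6, v≡13 (mod 19); (10|19)=-1, (13|19)=-1; sign (−1)^0·-1^6·-1^4 = +1.
(a,b)_2: α=10, β=18; u≡5, v≡1 (mod 8); ε(u)ε(v)=0·0, αω(v)=10·0, βω(u)=18·1; sum ≡ 0  ⇒  +1.
(a,b)_11: α=1, u≡7; β=2, v≡3 (mod 11); (7|11)=-1, (3|11)=+1; sign (−1)^0·-1^2·+1^1 = +1.
(a,b)_3: α=4, u≡1; β=5, v≡2 (mod 3); (1|3)=+1, (2|3)=-1; sign (−1)^0·+1^5·-1^4 = +1.
(a,b)_7: α=-4, u≡1; β=-8, v≡3 (mod 7); (1|7)=+1, (3|7)=-1; sign (−1)^0·+1^-8·-1^-4 = +1.
(a,b)_29: α=1, u≡27; β=2, v≡14 (mod 29); (27|29)=-1, (14|29)=-1; sign (−1)^0·-1^2·-1^1 = -1.
(a,b)_17: α=3, u≡12; β=4, v≡10 (mod 17); (12|17)=-1, (10|17)=-1; sign (−1)^0·-1^4·-1^3 = -1.
(a,b)_37: α=1, u≡26; β=2, v≡2 (mod 37); (26|37)=+1, (2|37)=-1; sign (−1)^0·+1^2·-1^1 = -1.
(a,b)_13: α=0, u≡3; β=1, v≡1 (mod 13); (3|13)=+1, (1|13)=+1; sign (−1)^0·+1^1·+1^0 = +1.
(a,b)_∞: sgn(-200651)=−, sgn(-39)=−, so -1.
(a,b)_23: α=-4, u≡3; β=-6, v≡17 (mod 23); (3|23)=+1, (17|23)=-1; sign (−1)^0·+1^-6·-1^-4 = +1.
|Ram(-200651, -39)| = 4, even; anisotropic at {17, 29, 37, ∞}.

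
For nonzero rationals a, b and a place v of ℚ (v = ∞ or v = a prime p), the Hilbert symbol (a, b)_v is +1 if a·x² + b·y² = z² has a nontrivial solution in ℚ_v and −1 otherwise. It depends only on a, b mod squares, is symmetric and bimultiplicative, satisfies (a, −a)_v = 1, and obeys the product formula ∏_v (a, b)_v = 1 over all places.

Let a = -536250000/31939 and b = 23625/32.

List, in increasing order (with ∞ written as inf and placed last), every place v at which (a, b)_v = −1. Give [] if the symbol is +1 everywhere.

[2, 5, 7, 13]

(a, b) ≡ (-40755, 210) mod (ℚ^×)²; places V = {2, 3, 5, 7, 11, 13, 19, 41, ∞}.
(a,b)_5: α=7, u≡4; β=3, v≡2 (mod 5); (4|5)=+1, (2|5)=-1; sign (−1)^0·+1^3·-1^7 = -1.
(a,b)_13: α=1, u≡6; β=0, v≡5 (mod 13); (6|13)=-1, (5|13)=-1; sign (−1)^0·-1^0·-1^1 = -1.
(a,b)_3: α=1, u≡2; β=3, v≡1 (mod 3); (2|3)=-1, (1|3)=+1; sign (−1)^1·-1^3·+1^1 = +1.
(a,b)_∞: sgn(-40755)=−, sgn(210)=+, so +1.
(a,b)_19: α=-1, u≡8; β=0, v≡5 (mod 19); (8|19)=-1, (5|19)=+1; sign (−1)^0·-1^0·+1^-1 = +1.
(a,b)_2: α=4, β=-5; u≡5, v≡1 (mod 8); ε(u)ε(v)=0·0, αω(v)=4·0, βω(u)=-5·1; sum ≡ 1  ⇒  -1.
(a,b)_41: α=-2, u≡8; β=0, v≡40 (mod 41); (8|41)=+1, (40|41)=+1; sign (−1)^0·+1^0·+1^-2 = +1.
(a,b)_7: α=0, u≡3; β=1, v≡2 (mod 7); (3|7)=-1, (2|7)=+1; sign (−1)^0·-1^1·+1^0 = -1.
(a,b)_11: α=1, u≡7; β=0, v≡3 (mod 11); (7|11)=-1, (3|11)=+1; sign (−1)^0·-1^0·+1^1 = +1.
Ram(-40755, 210) = {2, 5, 7, 13}; no ℚ_2-point on the conic.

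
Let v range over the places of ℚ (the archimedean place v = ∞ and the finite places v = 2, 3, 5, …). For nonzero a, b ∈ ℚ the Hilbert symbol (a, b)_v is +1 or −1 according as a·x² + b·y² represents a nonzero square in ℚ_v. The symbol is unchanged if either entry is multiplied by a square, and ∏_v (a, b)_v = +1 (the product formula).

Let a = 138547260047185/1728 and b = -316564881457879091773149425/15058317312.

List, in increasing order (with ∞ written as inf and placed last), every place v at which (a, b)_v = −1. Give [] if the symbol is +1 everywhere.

(a, b) ≡ (1545555, -22011) mod (ℚ^×)²; places V = {2, 3, 5, 11, 17, 19, 23, 29, 31, 41, ∞}.
(a,b)_23: α=4, u≡2; β=7, v≡9 (mod 23); (2|23)=+1, (9|23)=+1; sign (−1)^0·+1^7·+1^4 = +1.
(a,b)_∞: sgn(1545555)=+, sgn(-22011)=−, so +1.
(a,b)_31: α=2, u≡2; β=4, v≡15 (mod 31); (2|31)=+1, (15|31)=-1; sign (−1)^0·+1^4·-1^2 = +1.
(a,b)_29: α=1, u≡22; β=1, v≡20 (mod 29); (22|29)=+1, (20|29)=+1; sign (−1)^0·+1^1·+1^1 = +1.
(a,b)_41: α=0, u≡17; β=-2, v≡13 (mod 41); (17|41)=-1, (13|41)=-1; sign (−1)^0·-1^-2·-1^0 = +1.
(a,b)_11: α=1, u≡10; β=3, v≡5 (mod 11); (10|11)=-1, (5|11)=+1; sign (−1)^1·-1^3·+1^1 = +1.
(a,b)_2: α=-6, β=-12; u≡3, v≡5 (mod 8); ε(u)ε(v)=1·0, αω(v)=-6·1, βω(u)=-12·1; sum ≡ 0  ⇒  +1.
(a,b)_3: α=-3, u≡1; β=-7, v≡1 (mod 3); (1|3)=+1, (1|3)=+1; sign (−1)^1·+1^-7·+1^-3 = -1.
(a,b)_19: α=1, u≡11; β=2, v≡13 (mod 19); (11|19)=+1, (13|19)=-1; sign (−1)^0·+1^2·-1^1 = -1.
(a,b)_5: α=1, u≡4; β=2, v≡4 (mod 5); (4|5)=+1, (4|5)=+1; sign (−1)^0·+1^2·+1^1 = +1.
(a,b)_17: α=1, u≡2; β=2, v≡16 (mod 17); (2|17)=+1, (16|17)=+1; sign (−1)^0·+1^2·+1^1 = +1.
Ram(1545555, -22011) = {3, 19}; no ℚ_3-point on the conic.

[3, 19]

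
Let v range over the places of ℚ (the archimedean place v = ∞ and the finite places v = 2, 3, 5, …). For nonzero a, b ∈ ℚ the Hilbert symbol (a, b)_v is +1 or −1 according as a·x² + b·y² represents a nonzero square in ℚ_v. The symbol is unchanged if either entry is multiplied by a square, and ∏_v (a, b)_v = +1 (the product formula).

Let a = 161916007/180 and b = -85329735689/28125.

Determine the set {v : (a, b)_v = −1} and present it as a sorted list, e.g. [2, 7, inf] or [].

(a, b) ≡ (2915, -1536205) mod (ℚ^×)²; places V = {2, 3, 5, 11, 17, 31, 53, ∞}.
(a,b)_2: α=-2, β=0; u≡3, v≡3 (mod 8); ε(u)ε(v)=1·1, αω(v)=-2·1, βω(u)=0·1; sum ≡ 1  ⇒  -1.
(a,b)_∞: sgn(2915)=+, sgn(-1536205)=−, so +1.
(a,b)_53: α=1, u≡35; β=1, v≡10 (mod 53); (35|53)=-1, (10|53)=+1; sign (−1)^0·-1^1·+1^1 = -1.
(a,b)_11: α=1, u≡5; β=1, v≡1 (mod 11); (5|11)=+1, (1|11)=+1; sign (−1)^1·+1^1·+1^1 = -1.
(a,b)_5: α=-1, u≡2; β=-5, v≡4 (mod 5); (2|5)=-1, (4|5)=+1; sign (−1)^0·-1^-5·+1^-1 = -1.
(a,b)_3: α=-2, u≡2; β=-2, v≡2 (mod 3); (2|3)=-1, (2|3)=-1; sign (−1)^0·-1^-2·-1^-2 = +1.
(a,b)_31: α=2, u≡10; β=3, v≡19 (mod 31); (10|31)=+1, (19|31)=+1; sign (−1)^0·+1^3·+1^2 = +1.
(a,b)_17: α=2, u≡13; β=3, v≡12 (mod 17); (13|17)=+1, (12|17)=-1; sign (−1)^0·+1^3·-1^2 = +1.
Ram(2915, -1536205) = {2, 5, 11, 53}; no ℚ_2-point on the conic.

[2, 5, 11, 53]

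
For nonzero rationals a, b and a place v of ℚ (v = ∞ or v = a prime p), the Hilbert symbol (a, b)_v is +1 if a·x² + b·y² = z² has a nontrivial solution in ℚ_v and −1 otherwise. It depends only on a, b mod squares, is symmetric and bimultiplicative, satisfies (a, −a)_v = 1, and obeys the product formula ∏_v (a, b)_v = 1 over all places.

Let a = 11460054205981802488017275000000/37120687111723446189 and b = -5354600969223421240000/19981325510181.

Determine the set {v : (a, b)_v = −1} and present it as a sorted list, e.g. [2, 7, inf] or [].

[13, 19, 29, 41]

Mod squares: a ≡ 10866271, b ≡ -265031. Check v ∈ {∞, 2, 3, 5, 7, 13, 17, 19, 29, 37, 41, 47}.
v=17: a=17^10·(≡14), b=17^6·(≡13) mod 17; (14|17)=-1, (13|17)=+1; (−1)^{10·6·8}·(-1)^6·(+1)^10 = +1.
v=37: a=37^1·(≡5), b=37^1·(≡31) mod 37; (5|37)=-1, (31|37)=-1; (−1)^{1·1·18}·(-1)^1·(-1)^1 = +1.
v=41: a=41^3·(≡13), b=41^2·(≡29) mod 41; (13|41)=-1, (29|41)=-1; (−1)^{3·2·20}·(-1)^2·(-1)^3 = -1.
v=13: a=13^1·(≡6), b=13^1·(≡3) mod 13; (6|13)=-1, (3|13)=+1; (−1)^{1·1·6}·(-1)^1·(+1)^1 = -1.
v=∞: 10866271 > 0 and -265031 < 0  ⇒  (a,b)_∞ = +1.
v=7: a=7^-2·(≡6), b=7^-2·(≡3) mod 7; (6|7)=-1, (3|7)=-1; (−1)^{-2·-2·3}·(-1)^-2·(-1)^-2 = +1.
v=29: a=29^-7·(≡26), b=29^-5·(≡25) mod 29; (26|29)=-1, (25|29)=+1; (−1)^{-7·-5·14}·(-1)^-5·(+1)^-7 = -1.
v=3: a=3^-2·(≡1), b=3^-2·(≡1) mod 3; (1|3)=+1, (1|3)=+1; (−1)^{-2·-2·1}·(+1)^-2·(+1)^-2 = +1.
v=2: v_2(a)=6, v_2(b)=6; units ≡ 7, 1 (mod 8); ε·ε+αω+βω = 1·0+6·0+6·0 ≡ 0  ⇒  (a,b)_2 = +1.
v=47: a=47^-4·(≡28), b=47^-2·(≡7) mod 47; (28|47)=+1, (7|47)=+1; (−1)^{-4·-2·23}·(+1)^-2·(+1)^-4 = +1.
v=5: a=5^8·(≡1), b=5^4·(≡1) mod 5; (1|5)=+1, (1|5)=+1; (−1)^{8·4·2}·(+1)^4·(+1)^8 = +1.
v=19: a=19^3·(≡9), b=19^3·(≡16) mod 19; (9|19)=+1, (16|19)=+1; (−1)^{3·3·9}·(+1)^3·(+1)^3 = -1.
|Ram(10866271, -265031)| = 4, even; anisotropic at {13, 19, 29, 41}.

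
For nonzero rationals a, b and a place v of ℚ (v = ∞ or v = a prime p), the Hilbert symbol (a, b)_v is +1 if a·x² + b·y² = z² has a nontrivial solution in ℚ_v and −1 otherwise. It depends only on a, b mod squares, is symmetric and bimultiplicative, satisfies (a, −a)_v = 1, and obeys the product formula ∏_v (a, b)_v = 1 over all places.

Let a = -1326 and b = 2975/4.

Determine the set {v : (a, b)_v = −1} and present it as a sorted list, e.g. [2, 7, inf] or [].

Mod squares: a ≡ -1326, b ≡ 119. Check v ∈ {∞, 2, 3, 5, 7, 13, 17}.
v=13: a=13^1·(≡2), b=13^0·(≡6) mod 13; (2|13)=-1, (6|13)=-1; (−1)^{1·0·6}·(-1)^0·(-1)^1 = -1.
v=3: a=3^1·(≡2), b=3^0·(≡2) mod 3; (2|3)=-1, (2|3)=-1; (−1)^{1·0·1}·(-1)^0·(-1)^1 = -1.
v=2: v_2(a)=1, v_2(b)=-2; units ≡ 1, 7 (mod 8); ε·ε+αω+βω = 0·1+1·0+-2·0 ≡ 0  ⇒  (a,b)_2 = +1.
v=5: a=5^0·(≡4), b=5^2·(≡1) mod 5; (4|5)=+1, (1|5)=+1; (−1)^{0·2·2}·(+1)^2·(+1)^0 = +1.
v=17: a=17^1·(≡7), b=17^1·(≡14) mod 17; (7|17)=-1, (14|17)=-1; (−1)^{1·1·8}·(-1)^1·(-1)^1 = +1.
v=∞: -1326 < 0 and 119 > 0  ⇒  (a,b)_∞ = +1.
v=7: a=7^0·(≡4), b=7^1·(≡3) mod 7; (4|7)=+1, (3|7)=-1; (−1)^{0·1·3}·(+1)^1·(-1)^0 = +1.
Ram(-1326, 119) = {3, 13}; no ℚ_3-point on the conic.

[3, 13]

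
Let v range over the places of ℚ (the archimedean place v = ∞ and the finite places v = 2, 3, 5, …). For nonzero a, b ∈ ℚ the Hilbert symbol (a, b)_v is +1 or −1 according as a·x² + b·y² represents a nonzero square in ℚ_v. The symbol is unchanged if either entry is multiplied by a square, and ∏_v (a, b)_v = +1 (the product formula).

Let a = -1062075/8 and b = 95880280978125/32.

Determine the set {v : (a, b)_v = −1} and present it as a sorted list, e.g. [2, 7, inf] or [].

Mod squares: a ≡ -6, b ≡ 170. Check v ∈ {∞, 2, 3, 5, 7, 17}.
v=2: v_2(a)=-3, v_2(b)=-5; units ≡ 5, 5 (mod 8); ε·ε+αω+βω = 0·0+-3·1+-5·1 ≡ 0  ⇒  (a,b)_2 = +1.
v=∞: -6 < 0 and 170 > 0  ⇒  (a,b)_∞ = +1.
v=5: a=5^2·(≡4), b=5^5·(≡4) mod 5; (4|5)=+1, (4|5)=+1; (−1)^{2·5·2}·(+1)^5·(+1)^2 = +1.
v=17: a=17^2·(≡6), b=17^5·(≡3) mod 17; (6|17)=-1, (3|17)=-1; (−1)^{2·5·8}·(-1)^5·(-1)^2 = -1.
v=3: a=3^1·(≡1), b=3^2·(≡2) mod 3; (1|3)=+1, (2|3)=-1; (−1)^{1·2·1}·(+1)^2·(-1)^1 = -1.
v=7: a=7^2·(≡4), b=7^4·(≡4) mod 7; (4|7)=+1, (4|7)=+1; (−1)^{2·4·3}·(+1)^4·(+1)^2 = +1.
Ram(-6, 170) = {3, 17}; no ℚ_3-point on the conic.

[3, 17]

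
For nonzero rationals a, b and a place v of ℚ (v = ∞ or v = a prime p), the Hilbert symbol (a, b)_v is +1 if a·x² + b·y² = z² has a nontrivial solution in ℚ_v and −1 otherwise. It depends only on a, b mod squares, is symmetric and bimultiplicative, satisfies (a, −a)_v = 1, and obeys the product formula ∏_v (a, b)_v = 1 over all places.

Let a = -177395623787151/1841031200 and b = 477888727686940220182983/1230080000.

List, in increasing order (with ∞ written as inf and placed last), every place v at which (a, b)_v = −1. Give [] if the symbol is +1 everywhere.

[23, 29, 43, 53]

(a, b) ≡ (-9120558, 5934) mod (ℚ^×)²; places V = {2, 3, 5, 7, 11, 23, 29, 31, 37, 41, 43, 53, ∞}.
(a,b)_23: α=1, u≡14; β=5, v≡10 (mod 23); (14|23)=-1, (10|23)=-1; sign (−1)^1·-1^5·-1^1 = -1.
(a,b)_7: α=2, u≡2; β=0, v≡5 (mod 7); (2|7)=+1, (5|7)=-1; sign (−1)^0·+1^0·-1^2 = +1.
(a,b)_11: α=2, u≡9; β=4, v≡9 (mod 11); (9|11)=+1, (9|11)=+1; sign (−1)^0·+1^4·+1^2 = +1.
(a,b)_29: α=1, u≡17; β=2, v≡2 (mod 29); (17|29)=-1, (2|29)=-1; sign (−1)^0·-1^2·-1^1 = -1.
(a,b)_31: α=0, u≡5; β=-2, v≡6 (mod 31); (5|31)=+1, (6|31)=-1; sign (−1)^0·+1^-2·-1^0 = +1.
(a,b)_3: α=9, u≡2; β=3, v≡1 (mod 3); (2|3)=-1, (1|3)=+1; sign (−1)^1·-1^3·+1^9 = +1.
(a,b)_37: α=-2, u≡12; β=0, v≡22 (mod 37); (12|37)=+1, (22|37)=-1; sign (−1)^0·+1^0·-1^-2 = +1.
(a,b)_53: α=1, u≡26; β=2, v≡22 (mod 53); (26|53)=-1, (22|53)=-1; sign (−1)^0·-1^2·-1^1 = -1.
(a,b)_41: α=-2, u≡26; β=0, v≡17 (mod 41); (26|41)=-1, (17|41)=-1; sign (−1)^0·-1^0·-1^-2 = +1.
(a,b)_2: α=-5, β=-11; u≡1, v≡7 (mod 8); ε(u)ε(v)=0·1, αω(v)=-5·0, βω(u)=-11·0; sum ≡ 0  ⇒  +1.
(a,b)_43: α=1, u≡23; β=3, v≡25 (mod 43); (23|43)=+1, (25|43)=+1; sign (−1)^1·+1^3·+1^1 = -1.
(a,b)_5: α=-2, u≡3; β=-4, v≡1 (mod 5); (3|5)=-1, (1|5)=+1; sign (−1)^0·-1^-4·+1^-2 = +1.
(a,b)_∞: sgn(-9120558)=−, sgn(5934)=+, so +1.
(-9120558, 5934 / ℚ) ramifies at {23, 29, 43, 53}: a division algebra.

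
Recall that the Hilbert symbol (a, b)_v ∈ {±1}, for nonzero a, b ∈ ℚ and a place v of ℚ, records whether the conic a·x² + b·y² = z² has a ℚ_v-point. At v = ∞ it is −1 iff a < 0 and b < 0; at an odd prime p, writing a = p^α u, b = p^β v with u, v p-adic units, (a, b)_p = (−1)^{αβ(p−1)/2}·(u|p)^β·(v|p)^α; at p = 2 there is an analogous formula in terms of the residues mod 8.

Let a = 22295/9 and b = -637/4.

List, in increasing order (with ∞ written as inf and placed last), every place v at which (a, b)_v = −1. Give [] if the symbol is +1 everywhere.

(a, b) ≡ (455, -13) mod (ℚ^×)²; places V = {2, 3, 5, 7, 13, ∞}.
(a,b)_5: α=1, u≡1; β=0, v≡2 (mod 5); (1|5)=+1, (2|5)=-1; sign (−1)^0·+1^0·-1^1 = -1.
(a,b)_13: α=1, u≡10; β=1, v≡4 (mod 13); (10|13)=+1, (4|13)=+1; sign (−1)^0·+1^1·+1^1 = +1.
(a,b)_∞: sgn(455)=+, sgn(-13)=−, so +1.
(a,b)_3: α=-2, u≡2; β=0, v≡2 (mod 3); (2|3)=-1, (2|3)=-1; sign (−1)^0·-1^0·-1^-2 = +1.
(a,b)_2: α=0, β=-2; u≡7, v≡3 (mod 8); ε(u)ε(v)=1·1, αω(v)=0·1, βω(u)=-2·0; sum ≡ 1  ⇒  -1.
(a,b)_7: α=3, u≡1; β=2, v≡2 (mod 7); (1|7)=+1, (2|7)=+1; sign (−1)^0·+1^2·+1^3 = +1.
Ram(455, -13) = {2, 5}; no ℚ_2-point on the conic.

[2, 5]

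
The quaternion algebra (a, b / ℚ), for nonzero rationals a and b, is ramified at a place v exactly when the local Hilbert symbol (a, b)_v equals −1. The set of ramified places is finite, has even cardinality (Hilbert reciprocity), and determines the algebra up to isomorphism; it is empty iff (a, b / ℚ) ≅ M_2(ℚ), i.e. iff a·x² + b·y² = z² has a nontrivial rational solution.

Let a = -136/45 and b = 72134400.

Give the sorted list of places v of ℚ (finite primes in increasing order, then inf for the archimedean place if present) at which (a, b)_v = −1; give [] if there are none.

[2, 17]

(a, b) ≡ (-170, 39) mod (ℚ^×)²; places V = {2, 3, 5, 13, 17, ∞}.
(a,b)_17: α=1, u≡7; β=2, v≡6 (mod 17); (7|17)=-1, (6|17)=-1; sign (−1)^0·-1^2·-1^1 = -1.
(a,b)_5: α=-1, u≡1; β=2, v≡1 (mod 5); (1|5)=+1, (1|5)=+1; sign (−1)^0·+1^2·+1^-1 = +1.
(a,b)_3: α=-2, u≡1; β=1, v≡1 (mod 3); (1|3)=+1, (1|3)=+1; sign (−1)^0·+1^1·+1^-2 = +1.
(a,b)_13: α=0, u≡12; β=1, v≡10 (mod 13); (12|13)=+1, (10|13)=+1; sign (−1)^0·+1^1·+1^0 = +1.
(a,b)_2: α=3, β=8; u≡3, v≡7 (mod 8); ε(u)ε(v)=1·1, αω(v)=3·0, βω(u)=8·1; sum ≡ 1  ⇒  -1.
(a,b)_∞: sgn(-170)=−, sgn(39)=+, so +1.
(-170, 39 / ℚ) ramifies at {2, 17}: a division algebra.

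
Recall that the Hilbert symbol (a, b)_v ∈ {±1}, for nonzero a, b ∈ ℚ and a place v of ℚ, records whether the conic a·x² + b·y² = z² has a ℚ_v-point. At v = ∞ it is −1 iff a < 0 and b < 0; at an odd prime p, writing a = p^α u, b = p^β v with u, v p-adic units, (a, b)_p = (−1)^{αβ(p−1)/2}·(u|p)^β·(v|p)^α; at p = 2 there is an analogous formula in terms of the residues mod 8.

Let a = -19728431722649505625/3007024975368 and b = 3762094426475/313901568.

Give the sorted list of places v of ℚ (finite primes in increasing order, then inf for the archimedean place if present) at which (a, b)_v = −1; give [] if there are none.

Mod squares: a ≡ -2, b ≡ 22. Check v ∈ {∞, 2, 3, 5, 7, 11, 29, 31}.
v=11: a=11^2·(≡3), b=11^3·(≡2) mod 11; (3|11)=+1, (2|11)=-1; (−1)^{2·3·5}·(+1)^3·(-1)^2 = +1.
v=29: a=29^-4·(≡21), b=29^-2·(≡28) mod 29; (21|29)=-1, (28|29)=+1; (−1)^{-4·-2·14}·(-1)^-2·(+1)^-4 = +1.
v=∞: -2 < 0 and 22 > 0  ⇒  (a,b)_∞ = +1.
v=5: a=5^4·(≡2), b=5^2·(≡3) mod 5; (2|5)=-1, (3|5)=-1; (−1)^{4·2·2}·(-1)^2·(-1)^4 = +1.
v=2: v_2(a)=-3, v_2(b)=-9; units ≡ 7, 3 (mod 8); ε·ε+αω+βω = 1·1+-3·1+-9·0 ≡ 0  ⇒  (a,b)_2 = +1.
v=3: a=3^-12·(≡1), b=3^-6·(≡1) mod 3; (1|3)=+1, (1|3)=+1; (−1)^{-12·-6·1}·(+1)^-6·(+1)^-12 = +1.
v=7: a=7^10·(≡5), b=7^6·(≡1) mod 7; (5|7)=-1, (1|7)=+1; (−1)^{10·6·3}·(-1)^6·(+1)^10 = +1.
v=31: a=31^4·(≡3), b=31^2·(≡17) mod 31; (3|31)=-1, (17|31)=-1; (−1)^{4·2·15}·(-1)^2·(-1)^4 = +1.
Ram(a, b) = ∅: the form -2·x² + 22·y² − z² is isotropic over every ℚ_v, so by Hasse–Minkowski it is isotropic over ℚ.

[]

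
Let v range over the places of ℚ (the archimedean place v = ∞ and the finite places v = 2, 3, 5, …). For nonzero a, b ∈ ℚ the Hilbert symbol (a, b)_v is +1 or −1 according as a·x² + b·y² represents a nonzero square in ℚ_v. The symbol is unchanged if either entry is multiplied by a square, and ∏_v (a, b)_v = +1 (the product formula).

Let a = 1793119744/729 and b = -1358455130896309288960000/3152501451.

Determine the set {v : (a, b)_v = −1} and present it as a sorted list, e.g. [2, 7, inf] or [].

[2, 17]

(a, b) ≡ (41446, -11) mod (ℚ^×)²; places V = {2, 3, 5, 11, 13, 17, 19, 23, 53, ∞}.
(a,b)_13: α=2, u≡5; β=6, v≡7 (mod 13); (5|13)=-1, (7|13)=-1; sign (−1)^0·-1^6·-1^2 = +1.
(a,b)_5: α=0, u≡1; β=4, v≡4 (mod 5); (1|5)=+1, (4|5)=+1; sign (−1)^0·+1^4·+1^0 = +1.
(a,b)_11: α=0, u≡3; β=-3, v≡7 (mod 11); (3|11)=+1, (7|11)=-1; sign (−1)^0·+1^-3·-1^0 = +1.
(a,b)_∞: sgn(41446)=+, sgn(-11)=−, so +1.
(a,b)_53: α=1, u≡16; β=2, v≡46 (mod 53); (16|53)=+1, (46|53)=+1; sign (−1)^0·+1^2·+1^1 = +1.
(a,b)_19: α=0, u≡1; β=-2, v≡15 (mod 19); (1|19)=+1, (15|19)=-1; sign (−1)^0·+1^-2·-1^0 = +1.
(a,b)_2: α=9, β=20; u≡3, v≡5 (mod 8); ε(u)ε(v)=1·0, αω(v)=9·1, βω(u)=20·1; sum ≡ 1  ⇒  -1.
(a,b)_3: α=-6, u≡1; β=-8, v≡1 (mod 3); (1|3)=+1, (1|3)=+1; sign (−1)^0·+1^-8·+1^-6 = +1.
(a,b)_17: α=1, u≡12; β=2, v≡12 (mod 17); (12|17)=-1, (12|17)=-1; sign (−1)^0·-1^2·-1^1 = -1.
(a,b)_23: α=1, u≡12; β=2, v≡8 (mod 23); (12|23)=+1, (8|23)=+1; sign (−1)^0·+1^2·+1^1 = +1.
|Ram(41446, -11)| = 2, even; anisotropic at {2, 17}.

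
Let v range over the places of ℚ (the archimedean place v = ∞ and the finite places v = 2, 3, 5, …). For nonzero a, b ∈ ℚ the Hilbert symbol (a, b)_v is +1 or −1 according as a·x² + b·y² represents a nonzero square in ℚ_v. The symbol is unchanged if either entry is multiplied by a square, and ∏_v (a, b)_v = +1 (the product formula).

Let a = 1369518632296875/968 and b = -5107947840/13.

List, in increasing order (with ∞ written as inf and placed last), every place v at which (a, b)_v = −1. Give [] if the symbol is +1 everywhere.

[2, 17]

Mod squares: a ≡ 646, b ≡ -1105. Check v ∈ {∞, 2, 3, 5, 11, 13, 17, 19}.
v=∞: 646 > 0 and -1105 < 0  ⇒  (a,b)_∞ = +1.
v=17: a=17^5·(≡9), b=17^3·(≡7) mod 17; (9|17)=+1, (7|17)=-1; (−1)^{5·3·8}·(+1)^3·(-1)^5 = -1.
v=2: v_2(a)=-3, v_2(b)=6; units ≡ 3, 7 (mod 8); ε·ε+αω+βω = 1·1+-3·0+6·1 ≡ 1  ⇒  (a,b)_2 = -1.
v=19: a=19^3·(≡2), b=19^2·(≡17) mod 19; (2|19)=-1, (17|19)=+1; (−1)^{3·2·9}·(-1)^2·(+1)^3 = +1.
v=5: a=5^6·(≡4), b=5^1·(≡4) mod 5; (4|5)=+1, (4|5)=+1; (−1)^{6·1·2}·(+1)^1·(+1)^6 = +1.
v=13: a=13^0·(≡10), b=13^-1·(≡5) mod 13; (10|13)=+1, (5|13)=-1; (−1)^{0·-1·6}·(+1)^-1·(-1)^0 = +1.
v=11: a=11^-2·(≡2), b=11^0·(≡8) mod 11; (2|11)=-1, (8|11)=-1; (−1)^{-2·0·5}·(-1)^0·(-1)^-2 = +1.
v=3: a=3^2·(≡1), b=3^2·(≡2) mod 3; (1|3)=+1, (2|3)=-1; (−1)^{2·2·1}·(+1)^2·(-1)^2 = +1.
(646, -1105 / ℚ) ramifies at {2, 17}: a division algebra.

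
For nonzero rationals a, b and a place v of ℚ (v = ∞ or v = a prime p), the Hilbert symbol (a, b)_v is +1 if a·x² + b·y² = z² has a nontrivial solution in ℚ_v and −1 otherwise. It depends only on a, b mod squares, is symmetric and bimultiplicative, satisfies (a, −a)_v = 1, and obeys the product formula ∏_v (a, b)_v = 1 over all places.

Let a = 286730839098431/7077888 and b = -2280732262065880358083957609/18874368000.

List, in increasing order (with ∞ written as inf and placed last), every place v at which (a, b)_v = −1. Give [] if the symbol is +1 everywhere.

(a, b) ≡ (7917, -5) mod (ℚ^×)²; places V = {2, 3, 5, 7, 11, 13, 23, 29, 31, ∞}.
(a,b)_29: α=1, u≡21; β=2, v≡22 (mod 29); (21|29)=-1, (22|29)=+1; sign (−1)^0·-1^2·+1^1 = +1.
(a,b)_31: α=4, u≡15; β=6, v≡17 (mod 31); (15|31)=-1, (17|31)=-1; sign (−1)^0·-1^6·-1^4 = +1.
(a,b)_5: α=0, u≡2; β=-3, v≡4 (mod 5); (2|5)=-1, (4|5)=+1; sign (−1)^0·-1^-3·+1^0 = -1.
(a,b)_2: α=-18, β=-24; u≡5, v≡3 (mod 8); ε(u)ε(v)=0·1, αω(v)=-18·1, βω(u)=-24·1; sum ≡ 0  ⇒  +1.
(a,b)_11: α=0, u≡6; β=2, v≡10 (mod 11); (6|11)=-1, (10|11)=-1; sign (−1)^0·-1^2·-1^0 = +1.
(a,b)_13: α=1, u≡8; β=2, v≡5 (mod 13); (8|13)=-1, (5|13)=-1; sign (−1)^0·-1^2·-1^1 = -1.
(a,b)_7: α=7, u≡4; β=10, v≡4 (mod 7); (4|7)=+1, (4|7)=+1; sign (−1)^0·+1^10·+1^7 = +1.
(a,b)_3: α=-3, u≡2; β=-2, v≡1 (mod 3); (2|3)=-1, (1|3)=+1; sign (−1)^0·-1^-2·+1^-3 = +1.
(a,b)_∞: sgn(7917)=+, sgn(-5)=−, so +1.
(a,b)_23: α=0, u≡15; β=2, v≡3 (mod 23); (15|23)=-1, (3|23)=+1; sign (−1)^0·-1^2·+1^0 = +1.
|Ram(7917, -5)| = 2, even; anisotropic at {5, 13}.

[5, 13]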